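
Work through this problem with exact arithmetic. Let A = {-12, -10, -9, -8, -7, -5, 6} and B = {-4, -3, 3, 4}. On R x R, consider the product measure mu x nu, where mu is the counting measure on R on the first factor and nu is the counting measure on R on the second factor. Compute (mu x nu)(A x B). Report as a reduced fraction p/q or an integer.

For a measurable rectangle A x B, the product measure satisfies
  (mu x nu)(A x B) = mu(A) * nu(B).
  mu(A) = 7.
  nu(B) = 4.
  (mu x nu)(A x B) = 7 * 4 = 28.

28


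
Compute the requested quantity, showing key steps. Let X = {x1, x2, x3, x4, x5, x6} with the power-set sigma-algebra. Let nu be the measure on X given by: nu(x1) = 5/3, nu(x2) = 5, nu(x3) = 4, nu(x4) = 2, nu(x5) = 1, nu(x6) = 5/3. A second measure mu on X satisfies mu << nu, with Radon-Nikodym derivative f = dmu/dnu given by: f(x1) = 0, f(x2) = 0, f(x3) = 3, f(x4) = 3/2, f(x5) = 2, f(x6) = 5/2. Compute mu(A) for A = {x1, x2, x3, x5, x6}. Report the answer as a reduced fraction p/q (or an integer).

By the defining property of the Radon-Nikodym derivative, for every measurable set A,
  mu(A) = integral_A f dnu.
Since nu is a discrete measure concentrated on the atoms of X, the integral over A reduces to the sum
  mu(A) = sum_{x in A} f(x) * nu({x}).
Computing each term:
  x1: f(x1) * nu(x1) = 0 * 5/3 = 0.
  x2: f(x2) * nu(x2) = 0 * 5 = 0.
  x3: f(x3) * nu(x3) = 3 * 4 = 12.
  x5: f(x5) * nu(x5) = 2 * 1 = 2.
  x6: f(x6) * nu(x6) = 5/2 * 5/3 = 25/6.
Summing: mu(A) = 0 + 0 + 12 + 2 + 25/6 = 109/6.

109/6


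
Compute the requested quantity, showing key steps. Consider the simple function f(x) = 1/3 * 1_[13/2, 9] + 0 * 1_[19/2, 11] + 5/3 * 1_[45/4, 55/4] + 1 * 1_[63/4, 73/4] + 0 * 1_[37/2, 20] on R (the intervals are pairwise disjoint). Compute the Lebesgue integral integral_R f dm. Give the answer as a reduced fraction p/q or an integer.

For a simple function f = sum_i c_i * 1_{A_i} with disjoint A_i,
  integral f dm = sum_i c_i * m(A_i).
Lengths of the A_i:
  m(A_1) = 9 - 13/2 = 5/2.
  m(A_2) = 11 - 19/2 = 3/2.
  m(A_3) = 55/4 - 45/4 = 5/2.
  m(A_4) = 73/4 - 63/4 = 5/2.
  m(A_5) = 20 - 37/2 = 3/2.
Contributions c_i * m(A_i):
  (1/3) * (5/2) = 5/6.
  (0) * (3/2) = 0.
  (5/3) * (5/2) = 25/6.
  (1) * (5/2) = 5/2.
  (0) * (3/2) = 0.
Total: 5/6 + 0 + 25/6 + 5/2 + 0 = 15/2.

15/2


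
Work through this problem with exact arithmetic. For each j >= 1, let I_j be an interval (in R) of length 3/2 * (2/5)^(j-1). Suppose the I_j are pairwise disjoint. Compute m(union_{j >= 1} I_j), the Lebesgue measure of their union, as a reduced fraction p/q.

By countable additivity of the Lebesgue measure on pairwise disjoint measurable sets,
  m(union_{j >= 1} I_j) = sum_{j >= 1} m(I_j) = sum_{j >= 1} a * r^(j-1),
  with a = 3/2 and r = 2/5.
Since 0 < r = 2/5 < 1, the geometric series converges:
  sum_{j >= 1} a * r^(j-1) = a / (1 - r).
  = 3/2 / (1 - 2/5)
  = 3/2 / (3/5)
  = 5/2.

5/2


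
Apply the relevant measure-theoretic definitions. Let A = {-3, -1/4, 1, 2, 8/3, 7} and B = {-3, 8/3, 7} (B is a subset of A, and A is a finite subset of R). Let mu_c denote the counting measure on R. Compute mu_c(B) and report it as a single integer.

Counting measure assigns mu_c(E) = |E| (number of elements) when E is finite.
B has 3 element(s), so mu_c(B) = 3.

3


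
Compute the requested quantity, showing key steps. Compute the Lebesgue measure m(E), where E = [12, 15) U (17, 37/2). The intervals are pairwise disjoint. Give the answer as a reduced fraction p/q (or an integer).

For pairwise disjoint intervals, m(union_i I_i) = sum_i m(I_i),
and m is invariant under swapping open/closed endpoints (single points have measure 0).
So m(E) = sum_i (b_i - a_i).
  I_1 has length 15 - 12 = 3.
  I_2 has length 37/2 - 17 = 3/2.
Summing:
  m(E) = 3 + 3/2 = 9/2.

9/2


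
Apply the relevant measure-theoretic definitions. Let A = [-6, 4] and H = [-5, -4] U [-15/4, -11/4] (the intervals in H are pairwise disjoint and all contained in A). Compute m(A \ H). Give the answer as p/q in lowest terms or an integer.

The ambient interval has length m(A) = 4 - (-6) = 10.
Since the holes are disjoint and sit inside A, by finite additivity
  m(H) = sum_i (b_i - a_i), and m(A \ H) = m(A) - m(H).
Computing the hole measures:
  m(H_1) = -4 - (-5) = 1.
  m(H_2) = -11/4 - (-15/4) = 1.
Summed: m(H) = 1 + 1 = 2.
So m(A \ H) = 10 - 2 = 8.

8


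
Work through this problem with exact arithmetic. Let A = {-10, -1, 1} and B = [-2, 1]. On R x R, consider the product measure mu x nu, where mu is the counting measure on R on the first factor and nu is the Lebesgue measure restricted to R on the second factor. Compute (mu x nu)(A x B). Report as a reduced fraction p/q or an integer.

For a measurable rectangle A x B, the product measure satisfies
  (mu x nu)(A x B) = mu(A) * nu(B).
  mu(A) = 3.
  nu(B) = 3.
  (mu x nu)(A x B) = 3 * 3 = 9.

9


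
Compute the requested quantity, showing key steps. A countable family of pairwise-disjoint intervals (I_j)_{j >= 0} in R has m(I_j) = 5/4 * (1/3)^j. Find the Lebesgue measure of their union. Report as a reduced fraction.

By countable additivity of the Lebesgue measure on pairwise disjoint measurable sets,
  m(union_{j >= 0} I_j) = sum_{j >= 0} m(I_j) = sum_{j >= 0} a * r^j,
  with a = 5/4 and r = 1/3.
Since 0 < r = 1/3 < 1, the geometric series converges:
  sum_{j >= 0} a * r^j = a / (1 - r).
  = 5/4 / (1 - 1/3)
  = 5/4 / (2/3)
  = 15/8.

15/8


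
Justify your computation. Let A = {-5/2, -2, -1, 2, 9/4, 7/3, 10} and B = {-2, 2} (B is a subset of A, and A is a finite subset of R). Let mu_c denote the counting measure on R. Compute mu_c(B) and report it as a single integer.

Counting measure assigns mu_c(E) = |E| (number of elements) when E is finite.
B has 2 element(s), so mu_c(B) = 2.

2


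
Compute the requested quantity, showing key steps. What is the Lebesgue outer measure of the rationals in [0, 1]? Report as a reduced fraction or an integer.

Q cap [0, 1] is countable; list its elements as q_1, q_2, ... . Fix eps > 0 and cover the k-th point by an interval of length eps * 2^(-k). The cover has total length eps * sum_{k>=1} 2^(-k) = eps, so by definition of outer measure m*(Q cap [0, 1]) <= eps. Since eps was arbitrary and m* >= 0, the outer measure is 0.

0


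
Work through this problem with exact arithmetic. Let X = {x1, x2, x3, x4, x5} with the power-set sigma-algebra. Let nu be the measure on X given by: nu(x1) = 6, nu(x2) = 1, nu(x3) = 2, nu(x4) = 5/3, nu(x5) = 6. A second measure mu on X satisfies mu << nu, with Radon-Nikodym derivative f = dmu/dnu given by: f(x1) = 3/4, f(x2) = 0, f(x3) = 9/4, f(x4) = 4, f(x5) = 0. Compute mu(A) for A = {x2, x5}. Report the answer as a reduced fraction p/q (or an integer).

By the defining property of the Radon-Nikodym derivative, for every measurable set A,
  mu(A) = integral_A f dnu.
Since nu is a discrete measure concentrated on the atoms of X, the integral over A reduces to the sum
  mu(A) = sum_{x in A} f(x) * nu({x}).
Computing each term:
  x2: f(x2) * nu(x2) = 0 * 1 = 0.
  x5: f(x5) * nu(x5) = 0 * 6 = 0.
Summing: mu(A) = 0 + 0 = 0.

0


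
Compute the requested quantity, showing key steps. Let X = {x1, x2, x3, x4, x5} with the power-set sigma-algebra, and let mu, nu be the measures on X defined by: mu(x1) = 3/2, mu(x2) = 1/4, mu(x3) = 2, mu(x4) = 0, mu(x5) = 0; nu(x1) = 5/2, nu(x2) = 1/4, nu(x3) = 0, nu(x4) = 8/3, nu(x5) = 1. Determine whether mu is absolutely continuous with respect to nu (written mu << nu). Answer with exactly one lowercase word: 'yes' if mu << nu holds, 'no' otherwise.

mu << nu means: every nu-null measurable set is also mu-null; equivalently, for every atom x, if nu({x}) = 0 then mu({x}) = 0.
Checking each atom:
  x1: nu = 5/2 > 0 -> no constraint.
  x2: nu = 1/4 > 0 -> no constraint.
  x3: nu = 0, mu = 2 > 0 -> violates mu << nu.
  x4: nu = 8/3 > 0 -> no constraint.
  x5: nu = 1 > 0 -> no constraint.
The atom(s) x3 violate the condition (nu = 0 but mu > 0). Therefore mu is NOT absolutely continuous w.r.t. nu.

no


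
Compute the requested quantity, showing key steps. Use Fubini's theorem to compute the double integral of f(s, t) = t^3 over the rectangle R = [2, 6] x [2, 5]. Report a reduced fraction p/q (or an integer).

f(s, t) is a tensor product of a function of s and a function of t, and both factors are bounded continuous (hence Lebesgue integrable) on the rectangle, so Fubini's theorem applies:
  integral_R f d(m x m) = (integral_a1^b1 1 ds) * (integral_a2^b2 t^3 dt).
Inner integral in s: integral_{2}^{6} 1 ds = (6^1 - 2^1)/1
  = 4.
Inner integral in t: integral_{2}^{5} t^3 dt = (5^4 - 2^4)/4
  = 609/4.
Product: (4) * (609/4) = 609.

609


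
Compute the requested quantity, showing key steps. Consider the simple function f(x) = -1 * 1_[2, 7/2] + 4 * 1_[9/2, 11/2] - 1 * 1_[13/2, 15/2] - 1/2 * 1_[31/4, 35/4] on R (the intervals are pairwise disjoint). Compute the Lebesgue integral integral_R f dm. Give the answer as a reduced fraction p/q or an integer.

For a simple function f = sum_i c_i * 1_{A_i} with disjoint A_i,
  integral f dm = sum_i c_i * m(A_i).
Lengths of the A_i:
  m(A_1) = 7/2 - 2 = 3/2.
  m(A_2) = 11/2 - 9/2 = 1.
  m(A_3) = 15/2 - 13/2 = 1.
  m(A_4) = 35/4 - 31/4 = 1.
Contributions c_i * m(A_i):
  (-1) * (3/2) = -3/2.
  (4) * (1) = 4.
  (-1) * (1) = -1.
  (-1/2) * (1) = -1/2.
Total: -3/2 + 4 - 1 - 1/2 = 1.

1


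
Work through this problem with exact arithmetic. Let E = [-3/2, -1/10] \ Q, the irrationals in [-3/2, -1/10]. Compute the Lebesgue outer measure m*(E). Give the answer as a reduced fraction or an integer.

The interval I = [-3/2, -1/10] has m(I) = -1/10 - (-3/2) = 7/5 (endpoints are measure-zero, so open/closed/half-open agree). Write I = (I cap Q) u (I \ Q). The rationals in I are countable, so m*(I cap Q) = 0 (cover each rational by intervals whose total length is arbitrarily small). By countable subadditivity m*(I) <= m*(I cap Q) + m*(I \ Q), hence m*(I \ Q) >= m(I) = 7/5. The reverse inequality m*(I \ Q) <= m*(I) = 7/5 is trivial since (I \ Q) is a subset of I. Therefore m*(I \ Q) = 7/5.

7/5


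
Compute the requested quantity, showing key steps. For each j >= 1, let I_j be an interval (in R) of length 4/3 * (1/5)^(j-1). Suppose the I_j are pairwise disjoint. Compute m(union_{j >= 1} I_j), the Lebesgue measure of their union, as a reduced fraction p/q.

By countable additivity of the Lebesgue measure on pairwise disjoint measurable sets,
  m(union_{j >= 1} I_j) = sum_{j >= 1} m(I_j) = sum_{j >= 1} a * r^(j-1),
  with a = 4/3 and r = 1/5.
Since 0 < r = 1/5 < 1, the geometric series converges:
  sum_{j >= 1} a * r^(j-1) = a / (1 - r).
  = 4/3 / (1 - 1/5)
  = 4/3 / (4/5)
  = 5/3.

5/3


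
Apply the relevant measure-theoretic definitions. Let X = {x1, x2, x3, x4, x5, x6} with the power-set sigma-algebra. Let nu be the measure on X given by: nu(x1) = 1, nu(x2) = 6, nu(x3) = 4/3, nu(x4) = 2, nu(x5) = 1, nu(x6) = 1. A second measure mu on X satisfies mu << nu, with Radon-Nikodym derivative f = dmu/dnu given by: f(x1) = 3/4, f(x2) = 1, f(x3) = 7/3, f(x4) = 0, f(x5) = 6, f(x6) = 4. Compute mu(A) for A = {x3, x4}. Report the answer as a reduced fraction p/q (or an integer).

By the defining property of the Radon-Nikodym derivative, for every measurable set A,
  mu(A) = integral_A f dnu.
Since nu is a discrete measure concentrated on the atoms of X, the integral over A reduces to the sum
  mu(A) = sum_{x in A} f(x) * nu({x}).
Computing each term:
  x3: f(x3) * nu(x3) = 7/3 * 4/3 = 28/9.
  x4: f(x4) * nu(x4) = 0 * 2 = 0.
Summing: mu(A) = 28/9 + 0 = 28/9.

28/9


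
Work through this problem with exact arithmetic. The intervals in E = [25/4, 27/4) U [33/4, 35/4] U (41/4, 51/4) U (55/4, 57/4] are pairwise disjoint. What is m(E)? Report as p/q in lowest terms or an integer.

For pairwise disjoint intervals, m(union_i I_i) = sum_i m(I_i),
and m is invariant under swapping open/closed endpoints (single points have measure 0).
So m(E) = sum_i (b_i - a_i).
  I_1 has length 27/4 - 25/4 = 1/2.
  I_2 has length 35/4 - 33/4 = 1/2.
  I_3 has length 51/4 - 41/4 = 5/2.
  I_4 has length 57/4 - 55/4 = 1/2.
Summing:
  m(E) = 1/2 + 1/2 + 5/2 + 1/2 = 4.

4


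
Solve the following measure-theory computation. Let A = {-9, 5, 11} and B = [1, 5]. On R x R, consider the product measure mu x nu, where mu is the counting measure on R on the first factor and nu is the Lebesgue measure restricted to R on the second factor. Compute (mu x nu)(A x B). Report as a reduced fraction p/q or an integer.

For a measurable rectangle A x B, the product measure satisfies
  (mu x nu)(A x B) = mu(A) * nu(B).
  mu(A) = 3.
  nu(B) = 4.
  (mu x nu)(A x B) = 3 * 4 = 12.

12


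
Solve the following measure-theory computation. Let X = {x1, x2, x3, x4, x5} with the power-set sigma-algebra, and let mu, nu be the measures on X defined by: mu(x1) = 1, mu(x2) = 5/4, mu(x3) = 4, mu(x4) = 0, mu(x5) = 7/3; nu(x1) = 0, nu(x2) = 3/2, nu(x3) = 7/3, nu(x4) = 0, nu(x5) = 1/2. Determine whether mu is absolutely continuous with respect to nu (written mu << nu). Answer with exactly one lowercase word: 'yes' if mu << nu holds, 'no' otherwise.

mu << nu means: every nu-null measurable set is also mu-null; equivalently, for every atom x, if nu({x}) = 0 then mu({x}) = 0.
Checking each atom:
  x1: nu = 0, mu = 1 > 0 -> violates mu << nu.
  x2: nu = 3/2 > 0 -> no constraint.
  x3: nu = 7/3 > 0 -> no constraint.
  x4: nu = 0, mu = 0 -> consistent with mu << nu.
  x5: nu = 1/2 > 0 -> no constraint.
The atom(s) x1 violate the condition (nu = 0 but mu > 0). Therefore mu is NOT absolutely continuous w.r.t. nu.

no


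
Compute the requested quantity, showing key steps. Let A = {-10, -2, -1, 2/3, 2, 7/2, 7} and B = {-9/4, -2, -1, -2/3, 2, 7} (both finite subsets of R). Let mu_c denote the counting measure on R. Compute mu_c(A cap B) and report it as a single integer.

Counting measure on a finite set equals cardinality. mu_c(A cap B) = |A cap B| (elements appearing in both).
Enumerating the elements of A that also lie in B gives 4 element(s).
So mu_c(A cap B) = 4.

4


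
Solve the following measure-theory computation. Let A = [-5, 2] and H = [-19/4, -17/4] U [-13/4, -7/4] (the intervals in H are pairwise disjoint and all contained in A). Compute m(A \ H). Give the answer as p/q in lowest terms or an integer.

The ambient interval has length m(A) = 2 - (-5) = 7.
Since the holes are disjoint and sit inside A, by finite additivity
  m(H) = sum_i (b_i - a_i), and m(A \ H) = m(A) - m(H).
Computing the hole measures:
  m(H_1) = -17/4 - (-19/4) = 1/2.
  m(H_2) = -7/4 - (-13/4) = 3/2.
Summed: m(H) = 1/2 + 3/2 = 2.
So m(A \ H) = 7 - 2 = 5.

5


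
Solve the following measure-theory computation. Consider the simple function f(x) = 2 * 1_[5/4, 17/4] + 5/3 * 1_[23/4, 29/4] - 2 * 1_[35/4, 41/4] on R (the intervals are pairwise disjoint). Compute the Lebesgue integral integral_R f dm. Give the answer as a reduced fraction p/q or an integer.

For a simple function f = sum_i c_i * 1_{A_i} with disjoint A_i,
  integral f dm = sum_i c_i * m(A_i).
Lengths of the A_i:
  m(A_1) = 17/4 - 5/4 = 3.
  m(A_2) = 29/4 - 23/4 = 3/2.
  m(A_3) = 41/4 - 35/4 = 3/2.
Contributions c_i * m(A_i):
  (2) * (3) = 6.
  (5/3) * (3/2) = 5/2.
  (-2) * (3/2) = -3.
Total: 6 + 5/2 - 3 = 11/2.

11/2


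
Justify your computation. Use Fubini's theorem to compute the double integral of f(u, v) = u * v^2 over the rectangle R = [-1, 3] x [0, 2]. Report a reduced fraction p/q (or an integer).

f(u, v) is a tensor product of a function of u and a function of v, and both factors are bounded continuous (hence Lebesgue integrable) on the rectangle, so Fubini's theorem applies:
  integral_R f d(m x m) = (integral_a1^b1 u du) * (integral_a2^b2 v^2 dv).
Inner integral in u: integral_{-1}^{3} u du = (3^2 - (-1)^2)/2
  = 4.
Inner integral in v: integral_{0}^{2} v^2 dv = (2^3 - 0^3)/3
  = 8/3.
Product: (4) * (8/3) = 32/3.

32/3


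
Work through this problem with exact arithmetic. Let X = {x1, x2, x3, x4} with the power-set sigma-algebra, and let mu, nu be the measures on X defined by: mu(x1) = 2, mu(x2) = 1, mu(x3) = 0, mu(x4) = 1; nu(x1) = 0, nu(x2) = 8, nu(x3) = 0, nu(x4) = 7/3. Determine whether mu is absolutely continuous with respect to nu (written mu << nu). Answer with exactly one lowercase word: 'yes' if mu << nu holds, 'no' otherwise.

mu << nu means: every nu-null measurable set is also mu-null; equivalently, for every atom x, if nu({x}) = 0 then mu({x}) = 0.
Checking each atom:
  x1: nu = 0, mu = 2 > 0 -> violates mu << nu.
  x2: nu = 8 > 0 -> no constraint.
  x3: nu = 0, mu = 0 -> consistent with mu << nu.
  x4: nu = 7/3 > 0 -> no constraint.
The atom(s) x1 violate the condition (nu = 0 but mu > 0). Therefore mu is NOT absolutely continuous w.r.t. nu.

no


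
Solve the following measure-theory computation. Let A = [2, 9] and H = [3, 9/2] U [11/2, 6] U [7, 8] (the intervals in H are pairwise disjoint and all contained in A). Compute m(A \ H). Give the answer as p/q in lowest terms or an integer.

The ambient interval has length m(A) = 9 - 2 = 7.
Since the holes are disjoint and sit inside A, by finite additivity
  m(H) = sum_i (b_i - a_i), and m(A \ H) = m(A) - m(H).
Computing the hole measures:
  m(H_1) = 9/2 - 3 = 3/2.
  m(H_2) = 6 - 11/2 = 1/2.
  m(H_3) = 8 - 7 = 1.
Summed: m(H) = 3/2 + 1/2 + 1 = 3.
So m(A \ H) = 7 - 3 = 4.

4


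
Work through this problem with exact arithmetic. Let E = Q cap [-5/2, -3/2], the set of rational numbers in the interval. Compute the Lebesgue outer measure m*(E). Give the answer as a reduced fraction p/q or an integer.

Q cap [-5/2, -3/2] is countable; list its elements as q_1, q_2, ... . Fix eps > 0 and cover the k-th point by an interval of length eps * 2^(-k). The cover has total length eps * sum_{k>=1} 2^(-k) = eps, so by definition of outer measure m*(Q cap [-5/2, -3/2]) <= eps. Since eps was arbitrary and m* >= 0, the outer measure is 0.

0


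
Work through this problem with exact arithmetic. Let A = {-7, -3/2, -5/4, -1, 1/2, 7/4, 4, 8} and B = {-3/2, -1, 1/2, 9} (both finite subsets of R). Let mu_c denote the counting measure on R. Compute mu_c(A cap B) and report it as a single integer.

Counting measure on a finite set equals cardinality. mu_c(A cap B) = |A cap B| (elements appearing in both).
Enumerating the elements of A that also lie in B gives 3 element(s).
So mu_c(A cap B) = 3.

3


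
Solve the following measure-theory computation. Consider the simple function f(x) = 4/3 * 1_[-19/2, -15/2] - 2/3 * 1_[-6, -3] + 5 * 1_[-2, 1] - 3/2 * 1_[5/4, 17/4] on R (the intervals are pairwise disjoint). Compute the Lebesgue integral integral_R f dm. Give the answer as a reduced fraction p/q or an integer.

For a simple function f = sum_i c_i * 1_{A_i} with disjoint A_i,
  integral f dm = sum_i c_i * m(A_i).
Lengths of the A_i:
  m(A_1) = -15/2 - (-19/2) = 2.
  m(A_2) = -3 - (-6) = 3.
  m(A_3) = 1 - (-2) = 3.
  m(A_4) = 17/4 - 5/4 = 3.
Contributions c_i * m(A_i):
  (4/3) * (2) = 8/3.
  (-2/3) * (3) = -2.
  (5) * (3) = 15.
  (-3/2) * (3) = -9/2.
Total: 8/3 - 2 + 15 - 9/2 = 67/6.

67/6


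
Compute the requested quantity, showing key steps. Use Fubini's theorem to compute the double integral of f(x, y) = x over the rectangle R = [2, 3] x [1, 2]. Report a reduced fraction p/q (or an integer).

f(x, y) is a tensor product of a function of x and a function of y, and both factors are bounded continuous (hence Lebesgue integrable) on the rectangle, so Fubini's theorem applies:
  integral_R f d(m x m) = (integral_a1^b1 x dx) * (integral_a2^b2 1 dy).
Inner integral in x: integral_{2}^{3} x dx = (3^2 - 2^2)/2
  = 5/2.
Inner integral in y: integral_{1}^{2} 1 dy = (2^1 - 1^1)/1
  = 1.
Product: (5/2) * (1) = 5/2.

5/2


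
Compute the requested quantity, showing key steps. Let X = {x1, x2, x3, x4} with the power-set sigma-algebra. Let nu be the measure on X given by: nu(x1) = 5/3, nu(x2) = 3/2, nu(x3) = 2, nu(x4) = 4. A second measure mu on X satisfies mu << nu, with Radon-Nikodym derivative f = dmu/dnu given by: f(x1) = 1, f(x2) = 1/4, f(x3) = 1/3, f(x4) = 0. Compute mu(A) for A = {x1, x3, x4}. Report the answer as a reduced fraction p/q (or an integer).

By the defining property of the Radon-Nikodym derivative, for every measurable set A,
  mu(A) = integral_A f dnu.
Since nu is a discrete measure concentrated on the atoms of X, the integral over A reduces to the sum
  mu(A) = sum_{x in A} f(x) * nu({x}).
Computing each term:
  x1: f(x1) * nu(x1) = 1 * 5/3 = 5/3.
  x3: f(x3) * nu(x3) = 1/3 * 2 = 2/3.
  x4: f(x4) * nu(x4) = 0 * 4 = 0.
Summing: mu(A) = 5/3 + 2/3 + 0 = 7/3.

7/3


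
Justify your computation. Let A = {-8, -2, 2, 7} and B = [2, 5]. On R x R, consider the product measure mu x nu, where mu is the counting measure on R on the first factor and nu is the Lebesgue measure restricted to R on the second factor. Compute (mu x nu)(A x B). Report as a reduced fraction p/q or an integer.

For a measurable rectangle A x B, the product measure satisfies
  (mu x nu)(A x B) = mu(A) * nu(B).
  mu(A) = 4.
  nu(B) = 3.
  (mu x nu)(A x B) = 4 * 3 = 12.

12


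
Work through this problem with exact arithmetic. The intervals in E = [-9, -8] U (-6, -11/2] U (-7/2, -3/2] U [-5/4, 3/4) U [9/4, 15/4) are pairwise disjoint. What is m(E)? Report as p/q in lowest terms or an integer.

For pairwise disjoint intervals, m(union_i I_i) = sum_i m(I_i),
and m is invariant under swapping open/closed endpoints (single points have measure 0).
So m(E) = sum_i (b_i - a_i).
  I_1 has length -8 - (-9) = 1.
  I_2 has length -11/2 - (-6) = 1/2.
  I_3 has length -3/2 - (-7/2) = 2.
  I_4 has length 3/4 - (-5/4) = 2.
  I_5 has length 15/4 - 9/4 = 3/2.
Summing:
  m(E) = 1 + 1/2 + 2 + 2 + 3/2 = 7.

7


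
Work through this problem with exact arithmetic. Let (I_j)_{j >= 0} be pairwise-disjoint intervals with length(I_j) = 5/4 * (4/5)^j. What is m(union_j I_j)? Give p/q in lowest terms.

By countable additivity of the Lebesgue measure on pairwise disjoint measurable sets,
  m(union_{j >= 0} I_j) = sum_{j >= 0} m(I_j) = sum_{j >= 0} a * r^j,
  with a = 5/4 and r = 4/5.
Since 0 < r = 4/5 < 1, the geometric series converges:
  sum_{j >= 0} a * r^j = a / (1 - r).
  = 5/4 / (1 - 4/5)
  = 5/4 / (1/5)
  = 25/4.

25/4


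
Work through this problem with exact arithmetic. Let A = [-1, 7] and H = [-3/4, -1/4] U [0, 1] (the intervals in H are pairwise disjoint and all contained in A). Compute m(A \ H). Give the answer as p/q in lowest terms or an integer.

The ambient interval has length m(A) = 7 - (-1) = 8.
Since the holes are disjoint and sit inside A, by finite additivity
  m(H) = sum_i (b_i - a_i), and m(A \ H) = m(A) - m(H).
Computing the hole measures:
  m(H_1) = -1/4 - (-3/4) = 1/2.
  m(H_2) = 1 - 0 = 1.
Summed: m(H) = 1/2 + 1 = 3/2.
So m(A \ H) = 8 - 3/2 = 13/2.

13/2


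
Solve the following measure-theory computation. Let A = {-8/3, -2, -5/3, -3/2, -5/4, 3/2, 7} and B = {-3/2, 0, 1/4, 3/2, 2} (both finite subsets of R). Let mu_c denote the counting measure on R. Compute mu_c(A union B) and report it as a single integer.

Counting measure on a finite set equals cardinality. By inclusion-exclusion, |A union B| = |A| + |B| - |A cap B|.
|A| = 7, |B| = 5, |A cap B| = 2.
So mu_c(A union B) = 7 + 5 - 2 = 10.

10


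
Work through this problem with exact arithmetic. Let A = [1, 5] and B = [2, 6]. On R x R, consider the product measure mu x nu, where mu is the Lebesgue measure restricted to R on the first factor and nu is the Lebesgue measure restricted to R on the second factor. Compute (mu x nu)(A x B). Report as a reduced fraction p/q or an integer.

For a measurable rectangle A x B, the product measure satisfies
  (mu x nu)(A x B) = mu(A) * nu(B).
  mu(A) = 4.
  nu(B) = 4.
  (mu x nu)(A x B) = 4 * 4 = 16.

16


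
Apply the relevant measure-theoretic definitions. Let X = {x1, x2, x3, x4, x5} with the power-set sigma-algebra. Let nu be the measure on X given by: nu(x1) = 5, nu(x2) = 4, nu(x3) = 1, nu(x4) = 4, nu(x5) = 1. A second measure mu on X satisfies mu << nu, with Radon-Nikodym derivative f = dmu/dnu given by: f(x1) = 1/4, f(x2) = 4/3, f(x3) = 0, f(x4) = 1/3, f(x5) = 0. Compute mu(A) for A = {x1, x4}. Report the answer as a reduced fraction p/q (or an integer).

By the defining property of the Radon-Nikodym derivative, for every measurable set A,
  mu(A) = integral_A f dnu.
Since nu is a discrete measure concentrated on the atoms of X, the integral over A reduces to the sum
  mu(A) = sum_{x in A} f(x) * nu({x}).
Computing each term:
  x1: f(x1) * nu(x1) = 1/4 * 5 = 5/4.
  x4: f(x4) * nu(x4) = 1/3 * 4 = 4/3.
Summing: mu(A) = 5/4 + 4/3 = 31/12.

31/12


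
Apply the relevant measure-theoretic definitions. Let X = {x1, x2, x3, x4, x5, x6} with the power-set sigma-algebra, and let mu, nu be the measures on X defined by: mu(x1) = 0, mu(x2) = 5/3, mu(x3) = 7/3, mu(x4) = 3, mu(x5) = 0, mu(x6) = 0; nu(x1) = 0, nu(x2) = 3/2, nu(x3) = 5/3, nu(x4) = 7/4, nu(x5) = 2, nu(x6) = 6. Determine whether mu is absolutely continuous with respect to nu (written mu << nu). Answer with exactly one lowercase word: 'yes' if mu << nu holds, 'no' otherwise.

mu << nu means: every nu-null measurable set is also mu-null; equivalently, for every atom x, if nu({x}) = 0 then mu({x}) = 0.
Checking each atom:
  x1: nu = 0, mu = 0 -> consistent with mu << nu.
  x2: nu = 3/2 > 0 -> no constraint.
  x3: nu = 5/3 > 0 -> no constraint.
  x4: nu = 7/4 > 0 -> no constraint.
  x5: nu = 2 > 0 -> no constraint.
  x6: nu = 6 > 0 -> no constraint.
No atom violates the condition. Therefore mu << nu.

yes


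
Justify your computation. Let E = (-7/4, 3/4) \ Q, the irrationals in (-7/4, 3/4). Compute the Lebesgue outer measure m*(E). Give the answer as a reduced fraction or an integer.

The interval I = (-7/4, 3/4) has m(I) = 3/4 - (-7/4) = 5/2 (endpoints are measure-zero, so open/closed/half-open agree). Write I = (I cap Q) u (I \ Q). The rationals in I are countable, so m*(I cap Q) = 0 (cover each rational by intervals whose total length is arbitrarily small). By countable subadditivity m*(I) <= m*(I cap Q) + m*(I \ Q), hence m*(I \ Q) >= m(I) = 5/2. The reverse inequality m*(I \ Q) <= m*(I) = 5/2 is trivial since (I \ Q) is a subset of I. Therefore m*(I \ Q) = 5/2.

5/2


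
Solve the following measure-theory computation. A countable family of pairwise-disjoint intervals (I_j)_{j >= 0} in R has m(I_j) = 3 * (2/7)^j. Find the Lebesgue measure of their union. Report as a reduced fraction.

By countable additivity of the Lebesgue measure on pairwise disjoint measurable sets,
  m(union_{j >= 0} I_j) = sum_{j >= 0} m(I_j) = sum_{j >= 0} a * r^j,
  with a = 3 and r = 2/7.
Since 0 < r = 2/7 < 1, the geometric series converges:
  sum_{j >= 0} a * r^j = a / (1 - r).
  = 3 / (1 - 2/7)
  = 3 / (5/7)
  = 21/5.

21/5


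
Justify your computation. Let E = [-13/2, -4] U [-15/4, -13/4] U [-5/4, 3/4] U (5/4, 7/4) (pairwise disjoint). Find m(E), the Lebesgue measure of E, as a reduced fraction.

For pairwise disjoint intervals, m(union_i I_i) = sum_i m(I_i),
and m is invariant under swapping open/closed endpoints (single points have measure 0).
So m(E) = sum_i (b_i - a_i).
  I_1 has length -4 - (-13/2) = 5/2.
  I_2 has length -13/4 - (-15/4) = 1/2.
  I_3 has length 3/4 - (-5/4) = 2.
  I_4 has length 7/4 - 5/4 = 1/2.
Summing:
  m(E) = 5/2 + 1/2 + 2 + 1/2 = 11/2.

11/2


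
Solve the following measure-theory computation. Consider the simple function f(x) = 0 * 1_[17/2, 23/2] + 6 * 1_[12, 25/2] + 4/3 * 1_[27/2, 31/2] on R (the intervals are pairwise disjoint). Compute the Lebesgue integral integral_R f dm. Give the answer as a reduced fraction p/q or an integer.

For a simple function f = sum_i c_i * 1_{A_i} with disjoint A_i,
  integral f dm = sum_i c_i * m(A_i).
Lengths of the A_i:
  m(A_1) = 23/2 - 17/2 = 3.
  m(A_2) = 25/2 - 12 = 1/2.
  m(A_3) = 31/2 - 27/2 = 2.
Contributions c_i * m(A_i):
  (0) * (3) = 0.
  (6) * (1/2) = 3.
  (4/3) * (2) = 8/3.
Total: 0 + 3 + 8/3 = 17/3.

17/3


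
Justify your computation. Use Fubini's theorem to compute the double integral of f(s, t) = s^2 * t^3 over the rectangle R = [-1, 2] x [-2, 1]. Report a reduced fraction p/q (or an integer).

f(s, t) is a tensor product of a function of s and a function of t, and both factors are bounded continuous (hence Lebesgue integrable) on the rectangle, so Fubini's theorem applies:
  integral_R f d(m x m) = (integral_a1^b1 s^2 ds) * (integral_a2^b2 t^3 dt).
Inner integral in s: integral_{-1}^{2} s^2 ds = (2^3 - (-1)^3)/3
  = 3.
Inner integral in t: integral_{-2}^{1} t^3 dt = (1^4 - (-2)^4)/4
  = -15/4.
Product: (3) * (-15/4) = -45/4.

-45/4


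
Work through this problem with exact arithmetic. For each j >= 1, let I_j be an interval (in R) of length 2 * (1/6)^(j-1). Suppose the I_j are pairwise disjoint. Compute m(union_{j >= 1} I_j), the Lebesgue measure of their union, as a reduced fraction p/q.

By countable additivity of the Lebesgue measure on pairwise disjoint measurable sets,
  m(union_{j >= 1} I_j) = sum_{j >= 1} m(I_j) = sum_{j >= 1} a * r^(j-1),
  with a = 2 and r = 1/6.
Since 0 < r = 1/6 < 1, the geometric series converges:
  sum_{j >= 1} a * r^(j-1) = a / (1 - r).
  = 2 / (1 - 1/6)
  = 2 / (5/6)
  = 12/5.

12/5


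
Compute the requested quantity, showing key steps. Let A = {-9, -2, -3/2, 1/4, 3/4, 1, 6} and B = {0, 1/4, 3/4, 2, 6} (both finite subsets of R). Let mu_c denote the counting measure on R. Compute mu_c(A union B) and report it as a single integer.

Counting measure on a finite set equals cardinality. By inclusion-exclusion, |A union B| = |A| + |B| - |A cap B|.
|A| = 7, |B| = 5, |A cap B| = 3.
So mu_c(A union B) = 7 + 5 - 3 = 9.

9


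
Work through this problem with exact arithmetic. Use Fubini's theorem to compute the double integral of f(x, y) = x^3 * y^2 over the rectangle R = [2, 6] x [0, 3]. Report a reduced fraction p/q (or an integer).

f(x, y) is a tensor product of a function of x and a function of y, and both factors are bounded continuous (hence Lebesgue integrable) on the rectangle, so Fubini's theorem applies:
  integral_R f d(m x m) = (integral_a1^b1 x^3 dx) * (integral_a2^b2 y^2 dy).
Inner integral in x: integral_{2}^{6} x^3 dx = (6^4 - 2^4)/4
  = 320.
Inner integral in y: integral_{0}^{3} y^2 dy = (3^3 - 0^3)/3
  = 9.
Product: (320) * (9) = 2880.

2880


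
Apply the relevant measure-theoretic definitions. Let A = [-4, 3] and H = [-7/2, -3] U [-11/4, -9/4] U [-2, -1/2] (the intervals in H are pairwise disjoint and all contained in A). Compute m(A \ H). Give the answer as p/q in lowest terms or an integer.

The ambient interval has length m(A) = 3 - (-4) = 7.
Since the holes are disjoint and sit inside A, by finite additivity
  m(H) = sum_i (b_i - a_i), and m(A \ H) = m(A) - m(H).
Computing the hole measures:
  m(H_1) = -3 - (-7/2) = 1/2.
  m(H_2) = -9/4 - (-11/4) = 1/2.
  m(H_3) = -1/2 - (-2) = 3/2.
Summed: m(H) = 1/2 + 1/2 + 3/2 = 5/2.
So m(A \ H) = 7 - 5/2 = 9/2.

9/2


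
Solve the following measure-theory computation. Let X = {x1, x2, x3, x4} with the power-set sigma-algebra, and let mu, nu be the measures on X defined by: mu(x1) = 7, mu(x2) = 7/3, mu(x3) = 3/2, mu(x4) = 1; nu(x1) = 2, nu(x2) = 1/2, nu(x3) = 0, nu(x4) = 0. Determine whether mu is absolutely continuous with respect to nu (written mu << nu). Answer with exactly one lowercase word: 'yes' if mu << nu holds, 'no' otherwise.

mu << nu means: every nu-null measurable set is also mu-null; equivalently, for every atom x, if nu({x}) = 0 then mu({x}) = 0.
Checking each atom:
  x1: nu = 2 > 0 -> no constraint.
  x2: nu = 1/2 > 0 -> no constraint.
  x3: nu = 0, mu = 3/2 > 0 -> violates mu << nu.
  x4: nu = 0, mu = 1 > 0 -> violates mu << nu.
The atom(s) x3, x4 violate the condition (nu = 0 but mu > 0). Therefore mu is NOT absolutely continuous w.r.t. nu.

no


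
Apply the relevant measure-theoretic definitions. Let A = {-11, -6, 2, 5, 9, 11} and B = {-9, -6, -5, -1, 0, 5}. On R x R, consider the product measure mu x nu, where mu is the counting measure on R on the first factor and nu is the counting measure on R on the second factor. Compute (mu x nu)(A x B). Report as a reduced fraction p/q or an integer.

For a measurable rectangle A x B, the product measure satisfies
  (mu x nu)(A x B) = mu(A) * nu(B).
  mu(A) = 6.
  nu(B) = 6.
  (mu x nu)(A x B) = 6 * 6 = 36.

36


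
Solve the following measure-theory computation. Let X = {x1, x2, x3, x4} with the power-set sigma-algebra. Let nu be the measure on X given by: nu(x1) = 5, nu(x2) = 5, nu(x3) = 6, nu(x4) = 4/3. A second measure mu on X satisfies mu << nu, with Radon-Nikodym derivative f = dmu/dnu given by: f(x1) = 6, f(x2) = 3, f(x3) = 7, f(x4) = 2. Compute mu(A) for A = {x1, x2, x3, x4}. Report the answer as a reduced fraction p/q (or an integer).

By the defining property of the Radon-Nikodym derivative, for every measurable set A,
  mu(A) = integral_A f dnu.
Since nu is a discrete measure concentrated on the atoms of X, the integral over A reduces to the sum
  mu(A) = sum_{x in A} f(x) * nu({x}).
Computing each term:
  x1: f(x1) * nu(x1) = 6 * 5 = 30.
  x2: f(x2) * nu(x2) = 3 * 5 = 15.
  x3: f(x3) * nu(x3) = 7 * 6 = 42.
  x4: f(x4) * nu(x4) = 2 * 4/3 = 8/3.
Summing: mu(A) = 30 + 15 + 42 + 8/3 = 269/3.

269/3


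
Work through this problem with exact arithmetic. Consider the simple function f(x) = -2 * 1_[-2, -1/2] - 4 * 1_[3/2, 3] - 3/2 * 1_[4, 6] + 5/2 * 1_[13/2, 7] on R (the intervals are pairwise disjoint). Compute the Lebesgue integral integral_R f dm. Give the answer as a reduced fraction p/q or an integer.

For a simple function f = sum_i c_i * 1_{A_i} with disjoint A_i,
  integral f dm = sum_i c_i * m(A_i).
Lengths of the A_i:
  m(A_1) = -1/2 - (-2) = 3/2.
  m(A_2) = 3 - 3/2 = 3/2.
  m(A_3) = 6 - 4 = 2.
  m(A_4) = 7 - 13/2 = 1/2.
Contributions c_i * m(A_i):
  (-2) * (3/2) = -3.
  (-4) * (3/2) = -6.
  (-3/2) * (2) = -3.
  (5/2) * (1/2) = 5/4.
Total: -3 - 6 - 3 + 5/4 = -43/4.

-43/4


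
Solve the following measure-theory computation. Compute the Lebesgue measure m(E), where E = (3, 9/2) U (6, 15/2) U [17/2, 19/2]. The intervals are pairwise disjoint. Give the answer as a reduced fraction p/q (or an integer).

For pairwise disjoint intervals, m(union_i I_i) = sum_i m(I_i),
and m is invariant under swapping open/closed endpoints (single points have measure 0).
So m(E) = sum_i (b_i - a_i).
  I_1 has length 9/2 - 3 = 3/2.
  I_2 has length 15/2 - 6 = 3/2.
  I_3 has length 19/2 - 17/2 = 1.
Summing:
  m(E) = 3/2 + 3/2 + 1 = 4.

4


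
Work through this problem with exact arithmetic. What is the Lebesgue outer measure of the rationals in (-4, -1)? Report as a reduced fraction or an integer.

Q cap (-4, -1) is countable; list its elements as q_1, q_2, ... . Fix eps > 0 and cover the k-th point by an interval of length eps * 2^(-k). The cover has total length eps * sum_{k>=1} 2^(-k) = eps, so by definition of outer measure m*(Q cap (-4, -1)) <= eps. Since eps was arbitrary and m* >= 0, the outer measure is 0.

0


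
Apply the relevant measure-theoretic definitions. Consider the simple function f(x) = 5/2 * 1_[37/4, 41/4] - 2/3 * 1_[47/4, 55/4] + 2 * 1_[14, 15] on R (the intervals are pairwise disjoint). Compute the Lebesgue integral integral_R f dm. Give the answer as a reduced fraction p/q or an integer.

For a simple function f = sum_i c_i * 1_{A_i} with disjoint A_i,
  integral f dm = sum_i c_i * m(A_i).
Lengths of the A_i:
  m(A_1) = 41/4 - 37/4 = 1.
  m(A_2) = 55/4 - 47/4 = 2.
  m(A_3) = 15 - 14 = 1.
Contributions c_i * m(A_i):
  (5/2) * (1) = 5/2.
  (-2/3) * (2) = -4/3.
  (2) * (1) = 2.
Total: 5/2 - 4/3 + 2 = 19/6.

19/6


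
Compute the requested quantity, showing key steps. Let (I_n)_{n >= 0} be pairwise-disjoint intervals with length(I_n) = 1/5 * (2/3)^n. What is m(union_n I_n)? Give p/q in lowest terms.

By countable additivity of the Lebesgue measure on pairwise disjoint measurable sets,
  m(union_{n >= 0} I_n) = sum_{n >= 0} m(I_n) = sum_{n >= 0} a * r^n,
  with a = 1/5 and r = 2/3.
Since 0 < r = 2/3 < 1, the geometric series converges:
  sum_{n >= 0} a * r^n = a / (1 - r).
  = 1/5 / (1 - 2/3)
  = 1/5 / (1/3)
  = 3/5.

3/5


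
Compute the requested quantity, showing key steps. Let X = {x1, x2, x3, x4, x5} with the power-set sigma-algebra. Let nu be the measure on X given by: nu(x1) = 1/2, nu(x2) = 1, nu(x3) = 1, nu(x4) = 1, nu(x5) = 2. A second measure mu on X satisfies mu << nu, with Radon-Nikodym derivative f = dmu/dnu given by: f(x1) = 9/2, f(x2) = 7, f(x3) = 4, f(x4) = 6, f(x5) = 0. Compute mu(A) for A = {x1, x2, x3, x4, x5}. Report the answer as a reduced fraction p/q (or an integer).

By the defining property of the Radon-Nikodym derivative, for every measurable set A,
  mu(A) = integral_A f dnu.
Since nu is a discrete measure concentrated on the atoms of X, the integral over A reduces to the sum
  mu(A) = sum_{x in A} f(x) * nu({x}).
Computing each term:
  x1: f(x1) * nu(x1) = 9/2 * 1/2 = 9/4.
  x2: f(x2) * nu(x2) = 7 * 1 = 7.
  x3: f(x3) * nu(x3) = 4 * 1 = 4.
  x4: f(x4) * nu(x4) = 6 * 1 = 6.
  x5: f(x5) * nu(x5) = 0 * 2 = 0.
Summing: mu(A) = 9/4 + 7 + 4 + 6 + 0 = 77/4.

77/4


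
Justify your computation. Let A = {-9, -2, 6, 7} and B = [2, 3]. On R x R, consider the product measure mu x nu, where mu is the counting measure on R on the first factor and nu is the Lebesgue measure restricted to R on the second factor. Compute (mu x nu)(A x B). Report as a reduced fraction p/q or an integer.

For a measurable rectangle A x B, the product measure satisfies
  (mu x nu)(A x B) = mu(A) * nu(B).
  mu(A) = 4.
  nu(B) = 1.
  (mu x nu)(A x B) = 4 * 1 = 4.

4


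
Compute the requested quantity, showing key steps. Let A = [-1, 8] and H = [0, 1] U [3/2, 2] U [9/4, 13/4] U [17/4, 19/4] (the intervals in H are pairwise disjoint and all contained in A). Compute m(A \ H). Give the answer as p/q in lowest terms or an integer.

The ambient interval has length m(A) = 8 - (-1) = 9.
Since the holes are disjoint and sit inside A, by finite additivity
  m(H) = sum_i (b_i - a_i), and m(A \ H) = m(A) - m(H).
Computing the hole measures:
  m(H_1) = 1 - 0 = 1.
  m(H_2) = 2 - 3/2 = 1/2.
  m(H_3) = 13/4 - 9/4 = 1.
  m(H_4) = 19/4 - 17/4 = 1/2.
Summed: m(H) = 1 + 1/2 + 1 + 1/2 = 3.
So m(A \ H) = 9 - 3 = 6.

6


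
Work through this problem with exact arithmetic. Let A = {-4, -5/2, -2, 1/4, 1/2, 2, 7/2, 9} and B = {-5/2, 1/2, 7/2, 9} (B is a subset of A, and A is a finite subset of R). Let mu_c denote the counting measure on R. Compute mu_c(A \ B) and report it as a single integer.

Counting measure assigns mu_c(E) = |E| (number of elements) when E is finite. For B subset A, A \ B is the set of elements of A not in B, so |A \ B| = |A| - |B|.
|A| = 8, |B| = 4, so mu_c(A \ B) = 8 - 4 = 4.

4


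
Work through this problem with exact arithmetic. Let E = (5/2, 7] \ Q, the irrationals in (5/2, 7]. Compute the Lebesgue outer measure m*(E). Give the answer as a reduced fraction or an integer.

The interval I = (5/2, 7] has m(I) = 7 - 5/2 = 9/2 (endpoints are measure-zero, so open/closed/half-open agree). Write I = (I cap Q) u (I \ Q). The rationals in I are countable, so m*(I cap Q) = 0 (cover each rational by intervals whose total length is arbitrarily small). By countable subadditivity m*(I) <= m*(I cap Q) + m*(I \ Q), hence m*(I \ Q) >= m(I) = 9/2. The reverse inequality m*(I \ Q) <= m*(I) = 9/2 is trivial since (I \ Q) is a subset of I. Therefore m*(I \ Q) = 9/2.

9/2


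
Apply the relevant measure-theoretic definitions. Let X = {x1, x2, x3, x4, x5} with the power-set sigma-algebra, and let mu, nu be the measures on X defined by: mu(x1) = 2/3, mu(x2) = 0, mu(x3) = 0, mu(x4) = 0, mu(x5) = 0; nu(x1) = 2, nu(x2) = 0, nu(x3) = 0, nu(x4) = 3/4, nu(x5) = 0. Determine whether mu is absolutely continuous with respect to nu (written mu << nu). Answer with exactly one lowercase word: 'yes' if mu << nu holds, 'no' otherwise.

mu << nu means: every nu-null measurable set is also mu-null; equivalently, for every atom x, if nu({x}) = 0 then mu({x}) = 0.
Checking each atom:
  x1: nu = 2 > 0 -> no constraint.
  x2: nu = 0, mu = 0 -> consistent with mu << nu.
  x3: nu = 0, mu = 0 -> consistent with mu << nu.
  x4: nu = 3/4 > 0 -> no constraint.
  x5: nu = 0, mu = 0 -> consistent with mu << nu.
No atom violates the condition. Therefore mu << nu.

yes
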